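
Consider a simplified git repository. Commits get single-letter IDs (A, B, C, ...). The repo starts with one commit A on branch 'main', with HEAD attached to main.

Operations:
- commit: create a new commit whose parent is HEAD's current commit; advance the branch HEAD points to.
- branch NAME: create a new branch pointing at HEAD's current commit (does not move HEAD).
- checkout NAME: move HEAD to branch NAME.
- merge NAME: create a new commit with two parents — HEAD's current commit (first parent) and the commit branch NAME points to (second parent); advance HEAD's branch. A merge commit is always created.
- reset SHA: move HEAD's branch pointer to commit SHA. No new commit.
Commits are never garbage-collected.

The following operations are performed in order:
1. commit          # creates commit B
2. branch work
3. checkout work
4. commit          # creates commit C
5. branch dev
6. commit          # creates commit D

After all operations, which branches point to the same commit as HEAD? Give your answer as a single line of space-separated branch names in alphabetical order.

After op 1 (commit): HEAD=main@B [main=B]
After op 2 (branch): HEAD=main@B [main=B work=B]
After op 3 (checkout): HEAD=work@B [main=B work=B]
After op 4 (commit): HEAD=work@C [main=B work=C]
After op 5 (branch): HEAD=work@C [dev=C main=B work=C]
After op 6 (commit): HEAD=work@D [dev=C main=B work=D]

Answer: work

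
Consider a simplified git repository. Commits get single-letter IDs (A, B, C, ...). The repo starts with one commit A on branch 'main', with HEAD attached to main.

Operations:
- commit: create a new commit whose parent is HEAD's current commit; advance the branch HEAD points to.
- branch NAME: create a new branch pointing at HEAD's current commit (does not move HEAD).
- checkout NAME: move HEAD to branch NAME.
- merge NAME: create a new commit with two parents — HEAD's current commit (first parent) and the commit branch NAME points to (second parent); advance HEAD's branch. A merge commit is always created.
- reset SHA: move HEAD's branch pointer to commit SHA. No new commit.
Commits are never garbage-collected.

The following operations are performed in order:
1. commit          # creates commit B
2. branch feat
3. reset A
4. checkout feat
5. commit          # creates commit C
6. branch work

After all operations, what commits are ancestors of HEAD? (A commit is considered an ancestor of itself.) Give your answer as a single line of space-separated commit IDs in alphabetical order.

Answer: A B C

Derivation:
After op 1 (commit): HEAD=main@B [main=B]
After op 2 (branch): HEAD=main@B [feat=B main=B]
After op 3 (reset): HEAD=main@A [feat=B main=A]
After op 4 (checkout): HEAD=feat@B [feat=B main=A]
After op 5 (commit): HEAD=feat@C [feat=C main=A]
After op 6 (branch): HEAD=feat@C [feat=C main=A work=C]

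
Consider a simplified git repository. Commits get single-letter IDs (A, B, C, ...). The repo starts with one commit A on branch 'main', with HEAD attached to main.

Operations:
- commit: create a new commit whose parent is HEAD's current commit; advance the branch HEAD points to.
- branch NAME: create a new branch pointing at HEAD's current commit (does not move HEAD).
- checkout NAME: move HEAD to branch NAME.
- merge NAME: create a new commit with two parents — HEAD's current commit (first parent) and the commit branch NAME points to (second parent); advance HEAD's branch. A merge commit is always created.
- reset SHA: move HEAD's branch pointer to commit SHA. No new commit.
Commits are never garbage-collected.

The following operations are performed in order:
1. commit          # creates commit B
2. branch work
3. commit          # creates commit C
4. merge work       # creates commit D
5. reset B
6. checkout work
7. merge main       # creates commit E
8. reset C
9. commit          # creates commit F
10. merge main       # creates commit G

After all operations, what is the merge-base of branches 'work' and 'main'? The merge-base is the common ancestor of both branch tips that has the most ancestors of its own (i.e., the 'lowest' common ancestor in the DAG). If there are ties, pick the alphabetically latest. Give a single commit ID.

Answer: B

Derivation:
After op 1 (commit): HEAD=main@B [main=B]
After op 2 (branch): HEAD=main@B [main=B work=B]
After op 3 (commit): HEAD=main@C [main=C work=B]
After op 4 (merge): HEAD=main@D [main=D work=B]
After op 5 (reset): HEAD=main@B [main=B work=B]
After op 6 (checkout): HEAD=work@B [main=B work=B]
After op 7 (merge): HEAD=work@E [main=B work=E]
After op 8 (reset): HEAD=work@C [main=B work=C]
After op 9 (commit): HEAD=work@F [main=B work=F]
After op 10 (merge): HEAD=work@G [main=B work=G]
ancestors(work=G): ['A', 'B', 'C', 'F', 'G']
ancestors(main=B): ['A', 'B']
common: ['A', 'B']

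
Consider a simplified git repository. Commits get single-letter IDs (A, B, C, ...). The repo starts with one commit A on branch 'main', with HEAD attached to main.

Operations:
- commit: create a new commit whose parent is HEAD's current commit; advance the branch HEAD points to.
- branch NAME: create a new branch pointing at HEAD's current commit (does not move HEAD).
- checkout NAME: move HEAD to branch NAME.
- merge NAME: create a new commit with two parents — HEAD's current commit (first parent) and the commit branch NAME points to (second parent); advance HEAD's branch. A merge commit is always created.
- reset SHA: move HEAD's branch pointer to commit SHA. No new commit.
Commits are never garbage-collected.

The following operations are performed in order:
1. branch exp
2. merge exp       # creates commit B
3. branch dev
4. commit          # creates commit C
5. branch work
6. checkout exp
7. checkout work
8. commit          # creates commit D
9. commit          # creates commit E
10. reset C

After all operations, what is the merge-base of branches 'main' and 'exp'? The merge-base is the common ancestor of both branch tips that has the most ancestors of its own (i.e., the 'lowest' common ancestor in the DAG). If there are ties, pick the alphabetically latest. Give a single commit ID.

After op 1 (branch): HEAD=main@A [exp=A main=A]
After op 2 (merge): HEAD=main@B [exp=A main=B]
After op 3 (branch): HEAD=main@B [dev=B exp=A main=B]
After op 4 (commit): HEAD=main@C [dev=B exp=A main=C]
After op 5 (branch): HEAD=main@C [dev=B exp=A main=C work=C]
After op 6 (checkout): HEAD=exp@A [dev=B exp=A main=C work=C]
After op 7 (checkout): HEAD=work@C [dev=B exp=A main=C work=C]
After op 8 (commit): HEAD=work@D [dev=B exp=A main=C work=D]
After op 9 (commit): HEAD=work@E [dev=B exp=A main=C work=E]
After op 10 (reset): HEAD=work@C [dev=B exp=A main=C work=C]
ancestors(main=C): ['A', 'B', 'C']
ancestors(exp=A): ['A']
common: ['A']

Answer: A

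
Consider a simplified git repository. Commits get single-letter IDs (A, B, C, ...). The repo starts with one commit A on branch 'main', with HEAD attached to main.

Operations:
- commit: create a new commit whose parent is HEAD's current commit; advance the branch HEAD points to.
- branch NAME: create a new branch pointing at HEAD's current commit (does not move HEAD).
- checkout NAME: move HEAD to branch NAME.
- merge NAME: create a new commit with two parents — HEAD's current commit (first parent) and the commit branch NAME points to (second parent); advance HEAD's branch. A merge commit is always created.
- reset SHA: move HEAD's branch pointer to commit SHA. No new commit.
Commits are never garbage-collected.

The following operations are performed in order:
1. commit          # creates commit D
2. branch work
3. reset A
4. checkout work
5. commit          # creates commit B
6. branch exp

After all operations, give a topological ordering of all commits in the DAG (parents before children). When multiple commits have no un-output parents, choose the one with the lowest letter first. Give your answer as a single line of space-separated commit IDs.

Answer: A D B

Derivation:
After op 1 (commit): HEAD=main@D [main=D]
After op 2 (branch): HEAD=main@D [main=D work=D]
After op 3 (reset): HEAD=main@A [main=A work=D]
After op 4 (checkout): HEAD=work@D [main=A work=D]
After op 5 (commit): HEAD=work@B [main=A work=B]
After op 6 (branch): HEAD=work@B [exp=B main=A work=B]
commit A: parents=[]
commit B: parents=['D']
commit D: parents=['A']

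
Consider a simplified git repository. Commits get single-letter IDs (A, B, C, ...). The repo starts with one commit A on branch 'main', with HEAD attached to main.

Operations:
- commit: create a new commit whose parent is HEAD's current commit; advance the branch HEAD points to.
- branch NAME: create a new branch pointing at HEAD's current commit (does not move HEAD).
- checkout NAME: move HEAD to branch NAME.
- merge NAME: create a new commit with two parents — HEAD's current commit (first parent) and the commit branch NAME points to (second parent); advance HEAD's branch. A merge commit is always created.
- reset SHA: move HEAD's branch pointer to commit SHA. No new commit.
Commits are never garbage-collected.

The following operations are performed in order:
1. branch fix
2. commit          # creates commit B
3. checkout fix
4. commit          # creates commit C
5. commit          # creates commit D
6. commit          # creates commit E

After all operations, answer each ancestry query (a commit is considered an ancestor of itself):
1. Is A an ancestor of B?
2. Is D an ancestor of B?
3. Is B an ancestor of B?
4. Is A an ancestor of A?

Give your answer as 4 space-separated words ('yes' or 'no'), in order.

Answer: yes no yes yes

Derivation:
After op 1 (branch): HEAD=main@A [fix=A main=A]
After op 2 (commit): HEAD=main@B [fix=A main=B]
After op 3 (checkout): HEAD=fix@A [fix=A main=B]
After op 4 (commit): HEAD=fix@C [fix=C main=B]
After op 5 (commit): HEAD=fix@D [fix=D main=B]
After op 6 (commit): HEAD=fix@E [fix=E main=B]
ancestors(B) = {A,B}; A in? yes
ancestors(B) = {A,B}; D in? no
ancestors(B) = {A,B}; B in? yes
ancestors(A) = {A}; A in? yes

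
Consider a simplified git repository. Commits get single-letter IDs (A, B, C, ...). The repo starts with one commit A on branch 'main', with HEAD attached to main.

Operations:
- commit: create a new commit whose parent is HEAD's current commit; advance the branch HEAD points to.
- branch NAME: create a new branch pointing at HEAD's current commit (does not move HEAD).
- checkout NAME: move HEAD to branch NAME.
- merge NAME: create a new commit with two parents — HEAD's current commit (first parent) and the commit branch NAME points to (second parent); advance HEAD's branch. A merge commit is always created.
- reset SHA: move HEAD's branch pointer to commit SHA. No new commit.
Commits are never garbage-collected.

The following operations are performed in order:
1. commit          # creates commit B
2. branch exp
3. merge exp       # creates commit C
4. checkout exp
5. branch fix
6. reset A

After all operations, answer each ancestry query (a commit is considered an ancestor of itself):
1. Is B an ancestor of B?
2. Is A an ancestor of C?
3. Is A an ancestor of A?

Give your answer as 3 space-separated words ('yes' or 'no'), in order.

After op 1 (commit): HEAD=main@B [main=B]
After op 2 (branch): HEAD=main@B [exp=B main=B]
After op 3 (merge): HEAD=main@C [exp=B main=C]
After op 4 (checkout): HEAD=exp@B [exp=B main=C]
After op 5 (branch): HEAD=exp@B [exp=B fix=B main=C]
After op 6 (reset): HEAD=exp@A [exp=A fix=B main=C]
ancestors(B) = {A,B}; B in? yes
ancestors(C) = {A,B,C}; A in? yes
ancestors(A) = {A}; A in? yes

Answer: yes yes yes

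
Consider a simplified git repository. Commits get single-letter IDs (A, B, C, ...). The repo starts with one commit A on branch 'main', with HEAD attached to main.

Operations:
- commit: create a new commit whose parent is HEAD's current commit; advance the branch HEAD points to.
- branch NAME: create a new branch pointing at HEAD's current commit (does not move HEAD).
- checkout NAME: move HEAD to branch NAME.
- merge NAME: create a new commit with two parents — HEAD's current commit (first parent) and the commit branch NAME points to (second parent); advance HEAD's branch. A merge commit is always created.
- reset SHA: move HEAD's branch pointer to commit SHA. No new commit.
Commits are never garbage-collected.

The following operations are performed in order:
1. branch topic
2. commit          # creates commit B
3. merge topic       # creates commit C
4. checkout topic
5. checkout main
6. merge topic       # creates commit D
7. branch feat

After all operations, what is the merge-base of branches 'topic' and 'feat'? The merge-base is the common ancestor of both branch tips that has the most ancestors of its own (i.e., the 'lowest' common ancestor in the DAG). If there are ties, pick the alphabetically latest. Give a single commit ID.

Answer: A

Derivation:
After op 1 (branch): HEAD=main@A [main=A topic=A]
After op 2 (commit): HEAD=main@B [main=B topic=A]
After op 3 (merge): HEAD=main@C [main=C topic=A]
After op 4 (checkout): HEAD=topic@A [main=C topic=A]
After op 5 (checkout): HEAD=main@C [main=C topic=A]
After op 6 (merge): HEAD=main@D [main=D topic=A]
After op 7 (branch): HEAD=main@D [feat=D main=D topic=A]
ancestors(topic=A): ['A']
ancestors(feat=D): ['A', 'B', 'C', 'D']
common: ['A']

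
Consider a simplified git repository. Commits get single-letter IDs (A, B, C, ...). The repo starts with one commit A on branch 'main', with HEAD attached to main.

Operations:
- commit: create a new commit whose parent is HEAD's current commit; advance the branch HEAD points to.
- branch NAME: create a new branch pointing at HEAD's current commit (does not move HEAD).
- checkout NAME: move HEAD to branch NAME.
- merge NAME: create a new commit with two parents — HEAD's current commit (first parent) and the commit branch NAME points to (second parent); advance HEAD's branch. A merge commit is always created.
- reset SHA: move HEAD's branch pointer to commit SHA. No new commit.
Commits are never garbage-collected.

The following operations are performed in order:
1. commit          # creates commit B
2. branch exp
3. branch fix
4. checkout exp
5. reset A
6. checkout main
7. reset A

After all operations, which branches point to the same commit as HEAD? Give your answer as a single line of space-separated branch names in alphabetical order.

After op 1 (commit): HEAD=main@B [main=B]
After op 2 (branch): HEAD=main@B [exp=B main=B]
After op 3 (branch): HEAD=main@B [exp=B fix=B main=B]
After op 4 (checkout): HEAD=exp@B [exp=B fix=B main=B]
After op 5 (reset): HEAD=exp@A [exp=A fix=B main=B]
After op 6 (checkout): HEAD=main@B [exp=A fix=B main=B]
After op 7 (reset): HEAD=main@A [exp=A fix=B main=A]

Answer: exp main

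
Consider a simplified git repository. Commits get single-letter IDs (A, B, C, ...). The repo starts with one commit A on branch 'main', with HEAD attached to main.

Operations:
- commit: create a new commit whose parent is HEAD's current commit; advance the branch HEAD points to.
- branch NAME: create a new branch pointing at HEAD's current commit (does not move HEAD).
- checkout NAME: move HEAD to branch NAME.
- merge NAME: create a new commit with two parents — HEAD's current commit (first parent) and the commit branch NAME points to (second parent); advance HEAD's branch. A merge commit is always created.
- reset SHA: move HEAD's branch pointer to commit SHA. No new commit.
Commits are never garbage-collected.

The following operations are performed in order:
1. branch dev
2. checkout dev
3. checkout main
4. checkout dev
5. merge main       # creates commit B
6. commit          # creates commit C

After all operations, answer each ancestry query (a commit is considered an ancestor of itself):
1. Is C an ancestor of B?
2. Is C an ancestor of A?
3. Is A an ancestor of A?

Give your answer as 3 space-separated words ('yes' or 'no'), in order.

After op 1 (branch): HEAD=main@A [dev=A main=A]
After op 2 (checkout): HEAD=dev@A [dev=A main=A]
After op 3 (checkout): HEAD=main@A [dev=A main=A]
After op 4 (checkout): HEAD=dev@A [dev=A main=A]
After op 5 (merge): HEAD=dev@B [dev=B main=A]
After op 6 (commit): HEAD=dev@C [dev=C main=A]
ancestors(B) = {A,B}; C in? no
ancestors(A) = {A}; C in? no
ancestors(A) = {A}; A in? yes

Answer: no no yes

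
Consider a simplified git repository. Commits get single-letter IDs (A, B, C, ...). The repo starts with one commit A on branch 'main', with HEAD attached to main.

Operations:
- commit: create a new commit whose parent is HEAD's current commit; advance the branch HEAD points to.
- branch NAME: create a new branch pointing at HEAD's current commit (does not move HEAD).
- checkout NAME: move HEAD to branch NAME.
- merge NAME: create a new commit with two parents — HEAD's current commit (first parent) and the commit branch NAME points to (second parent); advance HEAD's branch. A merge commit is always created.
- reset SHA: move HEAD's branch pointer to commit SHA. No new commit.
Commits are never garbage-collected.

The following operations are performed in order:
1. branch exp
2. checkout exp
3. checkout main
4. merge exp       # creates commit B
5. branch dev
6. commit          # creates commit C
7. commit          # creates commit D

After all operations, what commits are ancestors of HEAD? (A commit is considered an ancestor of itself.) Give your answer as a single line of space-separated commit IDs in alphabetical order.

After op 1 (branch): HEAD=main@A [exp=A main=A]
After op 2 (checkout): HEAD=exp@A [exp=A main=A]
After op 3 (checkout): HEAD=main@A [exp=A main=A]
After op 4 (merge): HEAD=main@B [exp=A main=B]
After op 5 (branch): HEAD=main@B [dev=B exp=A main=B]
After op 6 (commit): HEAD=main@C [dev=B exp=A main=C]
After op 7 (commit): HEAD=main@D [dev=B exp=A main=D]

Answer: A B C D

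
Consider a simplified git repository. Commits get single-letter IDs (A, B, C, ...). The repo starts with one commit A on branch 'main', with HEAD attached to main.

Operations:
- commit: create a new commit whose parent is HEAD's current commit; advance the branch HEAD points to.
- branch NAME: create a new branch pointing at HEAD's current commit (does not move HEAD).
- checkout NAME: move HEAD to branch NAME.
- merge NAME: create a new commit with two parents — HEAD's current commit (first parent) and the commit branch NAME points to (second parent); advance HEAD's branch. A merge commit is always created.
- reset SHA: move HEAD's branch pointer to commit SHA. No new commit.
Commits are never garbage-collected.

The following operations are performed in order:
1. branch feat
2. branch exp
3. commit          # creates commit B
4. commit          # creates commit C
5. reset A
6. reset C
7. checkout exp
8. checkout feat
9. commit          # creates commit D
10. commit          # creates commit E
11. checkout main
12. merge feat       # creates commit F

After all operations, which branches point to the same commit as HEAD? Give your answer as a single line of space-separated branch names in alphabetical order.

After op 1 (branch): HEAD=main@A [feat=A main=A]
After op 2 (branch): HEAD=main@A [exp=A feat=A main=A]
After op 3 (commit): HEAD=main@B [exp=A feat=A main=B]
After op 4 (commit): HEAD=main@C [exp=A feat=A main=C]
After op 5 (reset): HEAD=main@A [exp=A feat=A main=A]
After op 6 (reset): HEAD=main@C [exp=A feat=A main=C]
After op 7 (checkout): HEAD=exp@A [exp=A feat=A main=C]
After op 8 (checkout): HEAD=feat@A [exp=A feat=A main=C]
After op 9 (commit): HEAD=feat@D [exp=A feat=D main=C]
After op 10 (commit): HEAD=feat@E [exp=A feat=E main=C]
After op 11 (checkout): HEAD=main@C [exp=A feat=E main=C]
After op 12 (merge): HEAD=main@F [exp=A feat=E main=F]

Answer: main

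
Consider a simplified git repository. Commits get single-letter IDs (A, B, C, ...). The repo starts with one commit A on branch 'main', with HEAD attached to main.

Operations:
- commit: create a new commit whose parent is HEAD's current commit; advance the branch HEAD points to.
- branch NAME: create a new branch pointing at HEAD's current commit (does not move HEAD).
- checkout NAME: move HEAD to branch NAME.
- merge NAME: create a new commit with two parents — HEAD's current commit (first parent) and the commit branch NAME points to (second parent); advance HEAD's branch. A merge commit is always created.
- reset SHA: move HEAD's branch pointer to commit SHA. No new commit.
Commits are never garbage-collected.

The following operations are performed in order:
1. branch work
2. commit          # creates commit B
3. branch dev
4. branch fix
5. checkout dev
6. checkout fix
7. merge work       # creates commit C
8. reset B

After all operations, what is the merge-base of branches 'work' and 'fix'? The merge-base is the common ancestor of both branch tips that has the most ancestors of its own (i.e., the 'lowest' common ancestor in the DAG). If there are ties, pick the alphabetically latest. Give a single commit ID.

After op 1 (branch): HEAD=main@A [main=A work=A]
After op 2 (commit): HEAD=main@B [main=B work=A]
After op 3 (branch): HEAD=main@B [dev=B main=B work=A]
After op 4 (branch): HEAD=main@B [dev=B fix=B main=B work=A]
After op 5 (checkout): HEAD=dev@B [dev=B fix=B main=B work=A]
After op 6 (checkout): HEAD=fix@B [dev=B fix=B main=B work=A]
After op 7 (merge): HEAD=fix@C [dev=B fix=C main=B work=A]
After op 8 (reset): HEAD=fix@B [dev=B fix=B main=B work=A]
ancestors(work=A): ['A']
ancestors(fix=B): ['A', 'B']
common: ['A']

Answer: A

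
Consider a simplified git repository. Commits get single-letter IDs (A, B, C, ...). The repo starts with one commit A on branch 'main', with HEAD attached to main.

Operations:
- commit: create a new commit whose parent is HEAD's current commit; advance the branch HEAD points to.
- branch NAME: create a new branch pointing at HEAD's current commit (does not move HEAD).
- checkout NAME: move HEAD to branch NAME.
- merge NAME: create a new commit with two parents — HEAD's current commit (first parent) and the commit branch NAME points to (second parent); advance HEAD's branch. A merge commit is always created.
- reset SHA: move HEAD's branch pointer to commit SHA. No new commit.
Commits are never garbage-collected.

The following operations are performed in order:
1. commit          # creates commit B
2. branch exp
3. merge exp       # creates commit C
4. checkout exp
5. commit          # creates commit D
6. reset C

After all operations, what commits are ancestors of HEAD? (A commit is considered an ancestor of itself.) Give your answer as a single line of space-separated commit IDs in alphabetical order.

Answer: A B C

Derivation:
After op 1 (commit): HEAD=main@B [main=B]
After op 2 (branch): HEAD=main@B [exp=B main=B]
After op 3 (merge): HEAD=main@C [exp=B main=C]
After op 4 (checkout): HEAD=exp@B [exp=B main=C]
After op 5 (commit): HEAD=exp@D [exp=D main=C]
After op 6 (reset): HEAD=exp@C [exp=C main=C]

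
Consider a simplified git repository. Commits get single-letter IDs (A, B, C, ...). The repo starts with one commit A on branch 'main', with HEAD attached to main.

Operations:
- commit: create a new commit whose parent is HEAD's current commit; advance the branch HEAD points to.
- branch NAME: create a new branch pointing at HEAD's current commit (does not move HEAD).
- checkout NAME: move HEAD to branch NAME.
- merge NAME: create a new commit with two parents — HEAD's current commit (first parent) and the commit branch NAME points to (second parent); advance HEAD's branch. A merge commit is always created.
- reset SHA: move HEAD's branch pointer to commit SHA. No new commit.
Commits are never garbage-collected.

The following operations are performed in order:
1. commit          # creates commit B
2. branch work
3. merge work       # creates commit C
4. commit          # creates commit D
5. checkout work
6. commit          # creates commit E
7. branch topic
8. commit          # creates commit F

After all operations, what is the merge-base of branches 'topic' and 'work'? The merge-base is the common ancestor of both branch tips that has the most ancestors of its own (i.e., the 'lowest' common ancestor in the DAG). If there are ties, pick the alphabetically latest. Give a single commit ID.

Answer: E

Derivation:
After op 1 (commit): HEAD=main@B [main=B]
After op 2 (branch): HEAD=main@B [main=B work=B]
After op 3 (merge): HEAD=main@C [main=C work=B]
After op 4 (commit): HEAD=main@D [main=D work=B]
After op 5 (checkout): HEAD=work@B [main=D work=B]
After op 6 (commit): HEAD=work@E [main=D work=E]
After op 7 (branch): HEAD=work@E [main=D topic=E work=E]
After op 8 (commit): HEAD=work@F [main=D topic=E work=F]
ancestors(topic=E): ['A', 'B', 'E']
ancestors(work=F): ['A', 'B', 'E', 'F']
common: ['A', 'B', 'E']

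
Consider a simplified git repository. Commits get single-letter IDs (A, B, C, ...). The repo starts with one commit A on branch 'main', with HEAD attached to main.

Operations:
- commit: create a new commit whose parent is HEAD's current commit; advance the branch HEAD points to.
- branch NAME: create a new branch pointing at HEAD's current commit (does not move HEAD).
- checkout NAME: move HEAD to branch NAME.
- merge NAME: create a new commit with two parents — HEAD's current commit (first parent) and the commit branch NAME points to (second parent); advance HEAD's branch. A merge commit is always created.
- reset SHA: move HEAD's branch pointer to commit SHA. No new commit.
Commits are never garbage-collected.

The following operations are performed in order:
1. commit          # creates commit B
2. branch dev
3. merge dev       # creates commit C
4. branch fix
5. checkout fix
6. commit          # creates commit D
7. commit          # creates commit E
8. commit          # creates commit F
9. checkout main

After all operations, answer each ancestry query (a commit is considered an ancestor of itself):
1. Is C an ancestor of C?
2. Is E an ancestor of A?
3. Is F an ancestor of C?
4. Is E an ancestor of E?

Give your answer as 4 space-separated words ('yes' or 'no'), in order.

After op 1 (commit): HEAD=main@B [main=B]
After op 2 (branch): HEAD=main@B [dev=B main=B]
After op 3 (merge): HEAD=main@C [dev=B main=C]
After op 4 (branch): HEAD=main@C [dev=B fix=C main=C]
After op 5 (checkout): HEAD=fix@C [dev=B fix=C main=C]
After op 6 (commit): HEAD=fix@D [dev=B fix=D main=C]
After op 7 (commit): HEAD=fix@E [dev=B fix=E main=C]
After op 8 (commit): HEAD=fix@F [dev=B fix=F main=C]
After op 9 (checkout): HEAD=main@C [dev=B fix=F main=C]
ancestors(C) = {A,B,C}; C in? yes
ancestors(A) = {A}; E in? no
ancestors(C) = {A,B,C}; F in? no
ancestors(E) = {A,B,C,D,E}; E in? yes

Answer: yes no no yes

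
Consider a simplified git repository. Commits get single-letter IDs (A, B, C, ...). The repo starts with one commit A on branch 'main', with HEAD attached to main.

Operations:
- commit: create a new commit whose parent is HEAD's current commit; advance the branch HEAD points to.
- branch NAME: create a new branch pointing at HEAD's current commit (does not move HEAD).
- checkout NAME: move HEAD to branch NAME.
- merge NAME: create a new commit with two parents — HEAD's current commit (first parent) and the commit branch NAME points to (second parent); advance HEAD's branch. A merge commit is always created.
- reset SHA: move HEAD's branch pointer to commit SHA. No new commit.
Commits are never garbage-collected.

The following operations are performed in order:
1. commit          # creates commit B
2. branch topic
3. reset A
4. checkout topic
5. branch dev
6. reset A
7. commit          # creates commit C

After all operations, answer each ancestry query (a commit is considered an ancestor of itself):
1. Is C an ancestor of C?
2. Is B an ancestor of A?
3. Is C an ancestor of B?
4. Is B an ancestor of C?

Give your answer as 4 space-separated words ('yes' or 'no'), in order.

After op 1 (commit): HEAD=main@B [main=B]
After op 2 (branch): HEAD=main@B [main=B topic=B]
After op 3 (reset): HEAD=main@A [main=A topic=B]
After op 4 (checkout): HEAD=topic@B [main=A topic=B]
After op 5 (branch): HEAD=topic@B [dev=B main=A topic=B]
After op 6 (reset): HEAD=topic@A [dev=B main=A topic=A]
After op 7 (commit): HEAD=topic@C [dev=B main=A topic=C]
ancestors(C) = {A,C}; C in? yes
ancestors(A) = {A}; B in? no
ancestors(B) = {A,B}; C in? no
ancestors(C) = {A,C}; B in? no

Answer: yes no no no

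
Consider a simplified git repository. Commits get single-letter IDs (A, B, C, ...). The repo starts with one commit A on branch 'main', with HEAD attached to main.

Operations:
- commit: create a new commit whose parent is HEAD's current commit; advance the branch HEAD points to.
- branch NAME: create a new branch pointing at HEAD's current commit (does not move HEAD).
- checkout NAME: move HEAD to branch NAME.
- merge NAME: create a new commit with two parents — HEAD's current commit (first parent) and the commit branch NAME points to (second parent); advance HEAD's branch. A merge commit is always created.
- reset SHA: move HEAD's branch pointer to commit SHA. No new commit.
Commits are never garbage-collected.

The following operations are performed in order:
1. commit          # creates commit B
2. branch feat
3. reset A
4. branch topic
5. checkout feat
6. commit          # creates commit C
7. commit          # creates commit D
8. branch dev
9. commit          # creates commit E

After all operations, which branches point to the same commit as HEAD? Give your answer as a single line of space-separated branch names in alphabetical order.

Answer: feat

Derivation:
After op 1 (commit): HEAD=main@B [main=B]
After op 2 (branch): HEAD=main@B [feat=B main=B]
After op 3 (reset): HEAD=main@A [feat=B main=A]
After op 4 (branch): HEAD=main@A [feat=B main=A topic=A]
After op 5 (checkout): HEAD=feat@B [feat=B main=A topic=A]
After op 6 (commit): HEAD=feat@C [feat=C main=A topic=A]
After op 7 (commit): HEAD=feat@D [feat=D main=A topic=A]
After op 8 (branch): HEAD=feat@D [dev=D feat=D main=A topic=A]
After op 9 (commit): HEAD=feat@E [dev=D feat=E main=A topic=A]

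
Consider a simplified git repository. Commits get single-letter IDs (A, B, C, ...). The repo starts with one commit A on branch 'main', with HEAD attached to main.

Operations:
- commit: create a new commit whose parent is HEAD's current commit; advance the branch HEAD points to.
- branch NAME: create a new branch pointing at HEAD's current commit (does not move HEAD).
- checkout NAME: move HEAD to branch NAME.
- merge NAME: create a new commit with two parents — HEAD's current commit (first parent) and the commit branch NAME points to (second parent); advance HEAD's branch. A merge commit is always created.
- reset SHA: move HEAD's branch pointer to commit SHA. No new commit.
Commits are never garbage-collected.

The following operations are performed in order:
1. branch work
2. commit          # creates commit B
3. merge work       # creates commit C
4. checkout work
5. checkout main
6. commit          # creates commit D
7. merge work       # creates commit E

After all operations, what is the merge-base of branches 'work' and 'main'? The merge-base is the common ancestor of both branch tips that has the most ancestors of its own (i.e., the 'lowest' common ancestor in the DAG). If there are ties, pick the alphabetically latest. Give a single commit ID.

After op 1 (branch): HEAD=main@A [main=A work=A]
After op 2 (commit): HEAD=main@B [main=B work=A]
After op 3 (merge): HEAD=main@C [main=C work=A]
After op 4 (checkout): HEAD=work@A [main=C work=A]
After op 5 (checkout): HEAD=main@C [main=C work=A]
After op 6 (commit): HEAD=main@D [main=D work=A]
After op 7 (merge): HEAD=main@E [main=E work=A]
ancestors(work=A): ['A']
ancestors(main=E): ['A', 'B', 'C', 'D', 'E']
common: ['A']

Answer: A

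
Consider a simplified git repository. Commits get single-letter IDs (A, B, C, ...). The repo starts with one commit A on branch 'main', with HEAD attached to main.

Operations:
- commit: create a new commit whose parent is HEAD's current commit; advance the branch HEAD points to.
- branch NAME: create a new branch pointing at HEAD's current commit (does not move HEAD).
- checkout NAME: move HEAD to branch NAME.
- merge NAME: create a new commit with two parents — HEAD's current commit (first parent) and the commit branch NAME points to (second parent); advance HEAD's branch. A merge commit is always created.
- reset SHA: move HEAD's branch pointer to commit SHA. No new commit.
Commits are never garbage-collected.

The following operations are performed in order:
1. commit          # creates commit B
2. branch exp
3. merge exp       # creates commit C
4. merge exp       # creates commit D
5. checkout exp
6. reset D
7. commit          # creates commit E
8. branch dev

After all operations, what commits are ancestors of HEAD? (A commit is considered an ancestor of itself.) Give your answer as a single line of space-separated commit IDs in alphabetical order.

After op 1 (commit): HEAD=main@B [main=B]
After op 2 (branch): HEAD=main@B [exp=B main=B]
After op 3 (merge): HEAD=main@C [exp=B main=C]
After op 4 (merge): HEAD=main@D [exp=B main=D]
After op 5 (checkout): HEAD=exp@B [exp=B main=D]
After op 6 (reset): HEAD=exp@D [exp=D main=D]
After op 7 (commit): HEAD=exp@E [exp=E main=D]
After op 8 (branch): HEAD=exp@E [dev=E exp=E main=D]

Answer: A B C D E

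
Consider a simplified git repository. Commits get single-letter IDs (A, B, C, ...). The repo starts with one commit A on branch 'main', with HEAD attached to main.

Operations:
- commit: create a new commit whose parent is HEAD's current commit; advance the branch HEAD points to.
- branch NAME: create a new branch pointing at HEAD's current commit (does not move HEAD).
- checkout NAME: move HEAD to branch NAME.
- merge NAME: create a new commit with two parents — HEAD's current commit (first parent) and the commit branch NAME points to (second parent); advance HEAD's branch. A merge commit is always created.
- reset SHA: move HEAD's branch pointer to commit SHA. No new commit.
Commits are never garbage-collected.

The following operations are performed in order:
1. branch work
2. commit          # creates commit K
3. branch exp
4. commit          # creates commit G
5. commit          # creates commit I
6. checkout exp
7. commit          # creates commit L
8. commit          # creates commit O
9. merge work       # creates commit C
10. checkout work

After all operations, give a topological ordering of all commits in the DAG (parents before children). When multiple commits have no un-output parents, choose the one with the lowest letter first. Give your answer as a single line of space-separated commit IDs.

After op 1 (branch): HEAD=main@A [main=A work=A]
After op 2 (commit): HEAD=main@K [main=K work=A]
After op 3 (branch): HEAD=main@K [exp=K main=K work=A]
After op 4 (commit): HEAD=main@G [exp=K main=G work=A]
After op 5 (commit): HEAD=main@I [exp=K main=I work=A]
After op 6 (checkout): HEAD=exp@K [exp=K main=I work=A]
After op 7 (commit): HEAD=exp@L [exp=L main=I work=A]
After op 8 (commit): HEAD=exp@O [exp=O main=I work=A]
After op 9 (merge): HEAD=exp@C [exp=C main=I work=A]
After op 10 (checkout): HEAD=work@A [exp=C main=I work=A]
commit A: parents=[]
commit C: parents=['O', 'A']
commit G: parents=['K']
commit I: parents=['G']
commit K: parents=['A']
commit L: parents=['K']
commit O: parents=['L']

Answer: A K G I L O C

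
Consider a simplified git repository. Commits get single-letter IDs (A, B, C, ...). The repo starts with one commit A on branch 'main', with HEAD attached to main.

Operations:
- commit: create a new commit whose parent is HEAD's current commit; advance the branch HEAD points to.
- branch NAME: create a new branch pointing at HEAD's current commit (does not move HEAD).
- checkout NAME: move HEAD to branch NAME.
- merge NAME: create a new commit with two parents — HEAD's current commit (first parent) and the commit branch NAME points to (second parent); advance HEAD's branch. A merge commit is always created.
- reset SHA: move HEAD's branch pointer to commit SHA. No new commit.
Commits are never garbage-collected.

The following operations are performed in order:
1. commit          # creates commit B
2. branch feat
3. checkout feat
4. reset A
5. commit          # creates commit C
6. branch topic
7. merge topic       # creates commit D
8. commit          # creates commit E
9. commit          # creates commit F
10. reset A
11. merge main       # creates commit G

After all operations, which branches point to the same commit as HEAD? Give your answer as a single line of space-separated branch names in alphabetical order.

Answer: feat

Derivation:
After op 1 (commit): HEAD=main@B [main=B]
After op 2 (branch): HEAD=main@B [feat=B main=B]
After op 3 (checkout): HEAD=feat@B [feat=B main=B]
After op 4 (reset): HEAD=feat@A [feat=A main=B]
After op 5 (commit): HEAD=feat@C [feat=C main=B]
After op 6 (branch): HEAD=feat@C [feat=C main=B topic=C]
After op 7 (merge): HEAD=feat@D [feat=D main=B topic=C]
After op 8 (commit): HEAD=feat@E [feat=E main=B topic=C]
After op 9 (commit): HEAD=feat@F [feat=F main=B topic=C]
After op 10 (reset): HEAD=feat@A [feat=A main=B topic=C]
After op 11 (merge): HEAD=feat@G [feat=G main=B topic=C]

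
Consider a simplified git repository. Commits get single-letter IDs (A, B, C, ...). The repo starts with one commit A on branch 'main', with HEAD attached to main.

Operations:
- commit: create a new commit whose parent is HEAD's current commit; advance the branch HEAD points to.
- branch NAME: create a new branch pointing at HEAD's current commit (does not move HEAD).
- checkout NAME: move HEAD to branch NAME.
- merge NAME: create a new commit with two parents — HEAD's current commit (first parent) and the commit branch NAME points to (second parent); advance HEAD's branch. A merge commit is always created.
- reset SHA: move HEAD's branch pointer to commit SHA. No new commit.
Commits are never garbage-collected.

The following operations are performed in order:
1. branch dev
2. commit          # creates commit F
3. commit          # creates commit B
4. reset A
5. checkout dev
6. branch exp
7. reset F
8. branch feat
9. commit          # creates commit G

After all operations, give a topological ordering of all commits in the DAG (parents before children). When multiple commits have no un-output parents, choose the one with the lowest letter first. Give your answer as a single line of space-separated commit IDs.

After op 1 (branch): HEAD=main@A [dev=A main=A]
After op 2 (commit): HEAD=main@F [dev=A main=F]
After op 3 (commit): HEAD=main@B [dev=A main=B]
After op 4 (reset): HEAD=main@A [dev=A main=A]
After op 5 (checkout): HEAD=dev@A [dev=A main=A]
After op 6 (branch): HEAD=dev@A [dev=A exp=A main=A]
After op 7 (reset): HEAD=dev@F [dev=F exp=A main=A]
After op 8 (branch): HEAD=dev@F [dev=F exp=A feat=F main=A]
After op 9 (commit): HEAD=dev@G [dev=G exp=A feat=F main=A]
commit A: parents=[]
commit B: parents=['F']
commit F: parents=['A']
commit G: parents=['F']

Answer: A F B G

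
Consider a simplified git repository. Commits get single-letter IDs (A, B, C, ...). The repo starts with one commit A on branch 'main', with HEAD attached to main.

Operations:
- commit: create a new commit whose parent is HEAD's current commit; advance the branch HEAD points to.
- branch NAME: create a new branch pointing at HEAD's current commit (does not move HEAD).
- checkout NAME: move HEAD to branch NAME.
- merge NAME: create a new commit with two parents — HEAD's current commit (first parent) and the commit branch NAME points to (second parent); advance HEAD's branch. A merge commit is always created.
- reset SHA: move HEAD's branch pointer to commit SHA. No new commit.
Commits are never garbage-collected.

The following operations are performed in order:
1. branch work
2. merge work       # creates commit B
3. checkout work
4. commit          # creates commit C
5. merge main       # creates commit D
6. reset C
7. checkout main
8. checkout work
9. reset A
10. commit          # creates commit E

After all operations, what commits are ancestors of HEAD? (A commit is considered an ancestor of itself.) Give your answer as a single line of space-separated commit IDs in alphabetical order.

Answer: A E

Derivation:
After op 1 (branch): HEAD=main@A [main=A work=A]
After op 2 (merge): HEAD=main@B [main=B work=A]
After op 3 (checkout): HEAD=work@A [main=B work=A]
After op 4 (commit): HEAD=work@C [main=B work=C]
After op 5 (merge): HEAD=work@D [main=B work=D]
After op 6 (reset): HEAD=work@C [main=B work=C]
After op 7 (checkout): HEAD=main@B [main=B work=C]
After op 8 (checkout): HEAD=work@C [main=B work=C]
After op 9 (reset): HEAD=work@A [main=B work=A]
After op 10 (commit): HEAD=work@E [main=B work=E]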